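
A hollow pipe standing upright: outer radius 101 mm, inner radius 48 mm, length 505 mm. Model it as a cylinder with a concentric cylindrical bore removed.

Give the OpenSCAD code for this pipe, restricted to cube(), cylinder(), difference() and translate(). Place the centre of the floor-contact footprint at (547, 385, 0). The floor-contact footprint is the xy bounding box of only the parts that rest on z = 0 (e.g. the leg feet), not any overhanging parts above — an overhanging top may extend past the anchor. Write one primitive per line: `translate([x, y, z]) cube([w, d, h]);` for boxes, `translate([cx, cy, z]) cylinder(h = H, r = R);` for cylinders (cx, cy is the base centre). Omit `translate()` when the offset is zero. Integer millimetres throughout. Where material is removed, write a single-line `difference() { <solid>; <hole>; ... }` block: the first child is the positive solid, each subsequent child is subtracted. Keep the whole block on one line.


difference() { translate([547, 385, 0]) cylinder(h = 505, r = 101); translate([547, 385, 0]) cylinder(h = 505, r = 48); }


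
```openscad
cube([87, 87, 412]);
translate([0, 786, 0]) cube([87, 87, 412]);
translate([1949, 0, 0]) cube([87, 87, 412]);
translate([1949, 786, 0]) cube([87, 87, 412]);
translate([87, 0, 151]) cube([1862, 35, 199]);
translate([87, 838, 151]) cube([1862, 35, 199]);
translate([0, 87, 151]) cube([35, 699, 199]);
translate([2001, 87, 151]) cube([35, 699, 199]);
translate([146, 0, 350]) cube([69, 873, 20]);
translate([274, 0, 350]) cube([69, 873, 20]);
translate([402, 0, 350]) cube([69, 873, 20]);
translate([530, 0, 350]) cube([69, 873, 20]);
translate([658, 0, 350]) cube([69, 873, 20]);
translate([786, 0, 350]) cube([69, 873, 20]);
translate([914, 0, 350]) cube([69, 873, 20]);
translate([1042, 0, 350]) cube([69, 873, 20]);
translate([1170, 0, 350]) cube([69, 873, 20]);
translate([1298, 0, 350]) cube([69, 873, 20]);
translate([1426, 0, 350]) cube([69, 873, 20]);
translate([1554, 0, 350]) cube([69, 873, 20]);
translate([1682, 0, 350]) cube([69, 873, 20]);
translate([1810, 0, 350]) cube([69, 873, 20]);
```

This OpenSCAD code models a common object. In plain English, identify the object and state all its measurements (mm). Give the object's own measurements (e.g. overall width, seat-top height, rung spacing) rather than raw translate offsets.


A bed frame 2036 mm long (x) by 873 mm wide (y). Four 87×87 mm corner posts, 412 mm tall, at the corners of the footprint. Four rails of 35 mm thickness and 199 mm height run between adjacent posts with their undersides at z = 151 mm, their outer faces flush with the outside of the frame (the two x-running rails run between the posts' inner faces; the two y-running rails run between the posts' inner faces). 14 slats, each 69 mm wide (x) and 20 mm thick, lie across the top of the two x-running rails, running the full 873 mm width of the frame in y; along x they sit between the end posts with a 59 mm gap after the −x posts and between neighbouring slats, leaving 70 mm before the +x posts.


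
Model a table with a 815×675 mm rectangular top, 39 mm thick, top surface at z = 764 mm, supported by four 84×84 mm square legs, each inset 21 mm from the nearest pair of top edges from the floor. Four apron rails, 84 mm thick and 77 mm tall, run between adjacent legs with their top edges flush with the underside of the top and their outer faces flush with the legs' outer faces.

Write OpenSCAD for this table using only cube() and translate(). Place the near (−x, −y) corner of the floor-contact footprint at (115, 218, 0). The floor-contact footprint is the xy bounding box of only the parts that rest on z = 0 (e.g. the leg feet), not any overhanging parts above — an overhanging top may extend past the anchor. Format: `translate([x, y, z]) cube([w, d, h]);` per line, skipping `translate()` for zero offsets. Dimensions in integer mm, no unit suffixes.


translate([94, 197, 725]) cube([815, 675, 39]);
translate([115, 218, 0]) cube([84, 84, 725]);
translate([804, 218, 0]) cube([84, 84, 725]);
translate([115, 767, 0]) cube([84, 84, 725]);
translate([804, 767, 0]) cube([84, 84, 725]);
translate([199, 218, 648]) cube([605, 84, 77]);
translate([199, 767, 648]) cube([605, 84, 77]);
translate([115, 302, 648]) cube([84, 465, 77]);
translate([804, 302, 648]) cube([84, 465, 77]);


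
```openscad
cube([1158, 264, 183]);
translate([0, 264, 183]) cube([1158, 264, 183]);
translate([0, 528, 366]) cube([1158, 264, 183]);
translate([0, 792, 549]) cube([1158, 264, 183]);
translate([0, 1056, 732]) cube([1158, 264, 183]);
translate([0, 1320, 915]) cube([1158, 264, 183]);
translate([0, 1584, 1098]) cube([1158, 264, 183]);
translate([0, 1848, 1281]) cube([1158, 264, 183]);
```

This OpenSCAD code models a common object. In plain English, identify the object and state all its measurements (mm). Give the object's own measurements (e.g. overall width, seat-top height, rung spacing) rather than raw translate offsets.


A straight staircase of 8 solid steps. Each step is 1158 mm wide (x), 264 mm deep (y, the going) and 183 mm tall (the rise). The first step rests on the floor; each subsequent step sits one going further in +y and one rise higher in +z, directly behind and above the previous step with no overlap.


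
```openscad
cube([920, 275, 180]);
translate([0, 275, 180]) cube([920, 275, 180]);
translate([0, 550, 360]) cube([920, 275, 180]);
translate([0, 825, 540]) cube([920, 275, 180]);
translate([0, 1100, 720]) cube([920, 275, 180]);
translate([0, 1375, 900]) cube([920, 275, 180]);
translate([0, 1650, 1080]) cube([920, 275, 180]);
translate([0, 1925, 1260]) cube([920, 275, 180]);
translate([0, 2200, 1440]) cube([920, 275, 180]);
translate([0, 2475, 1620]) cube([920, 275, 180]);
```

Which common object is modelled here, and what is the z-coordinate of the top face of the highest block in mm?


A staircase. The total rise is 1800 mm.

10 identical blocks, each offset up and back from the previous — a staircase. Each step is 180 mm tall and there are 10 of them, so the total rise is 10 × 180 = 1800 mm.


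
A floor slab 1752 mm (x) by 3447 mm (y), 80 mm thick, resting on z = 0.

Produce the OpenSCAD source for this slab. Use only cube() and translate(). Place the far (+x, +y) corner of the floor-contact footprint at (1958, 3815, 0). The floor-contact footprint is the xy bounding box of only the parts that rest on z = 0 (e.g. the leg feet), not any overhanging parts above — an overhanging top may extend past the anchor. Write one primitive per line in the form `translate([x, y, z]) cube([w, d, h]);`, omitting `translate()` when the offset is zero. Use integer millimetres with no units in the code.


translate([206, 368, 0]) cube([1752, 3447, 80]);


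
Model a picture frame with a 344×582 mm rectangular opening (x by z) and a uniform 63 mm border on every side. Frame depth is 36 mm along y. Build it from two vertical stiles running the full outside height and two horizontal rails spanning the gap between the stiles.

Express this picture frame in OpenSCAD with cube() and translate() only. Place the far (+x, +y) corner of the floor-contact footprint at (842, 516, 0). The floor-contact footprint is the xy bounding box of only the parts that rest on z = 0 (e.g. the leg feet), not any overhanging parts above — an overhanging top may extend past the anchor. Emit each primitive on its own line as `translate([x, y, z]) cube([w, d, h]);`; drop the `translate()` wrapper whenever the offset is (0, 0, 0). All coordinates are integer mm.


translate([372, 480, 0]) cube([63, 36, 708]);
translate([779, 480, 0]) cube([63, 36, 708]);
translate([435, 480, 0]) cube([344, 36, 63]);
translate([435, 480, 645]) cube([344, 36, 63]);


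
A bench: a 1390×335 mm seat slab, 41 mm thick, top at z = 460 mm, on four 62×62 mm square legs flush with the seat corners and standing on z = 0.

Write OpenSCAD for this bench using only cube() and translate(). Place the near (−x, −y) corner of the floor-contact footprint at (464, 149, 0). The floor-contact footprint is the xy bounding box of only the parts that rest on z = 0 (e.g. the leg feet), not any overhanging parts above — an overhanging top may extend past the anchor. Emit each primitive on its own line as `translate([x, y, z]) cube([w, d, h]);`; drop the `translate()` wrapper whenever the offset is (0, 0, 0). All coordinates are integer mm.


translate([464, 149, 419]) cube([1390, 335, 41]);
translate([464, 149, 0]) cube([62, 62, 419]);
translate([464, 422, 0]) cube([62, 62, 419]);
translate([1792, 149, 0]) cube([62, 62, 419]);
translate([1792, 422, 0]) cube([62, 62, 419]);


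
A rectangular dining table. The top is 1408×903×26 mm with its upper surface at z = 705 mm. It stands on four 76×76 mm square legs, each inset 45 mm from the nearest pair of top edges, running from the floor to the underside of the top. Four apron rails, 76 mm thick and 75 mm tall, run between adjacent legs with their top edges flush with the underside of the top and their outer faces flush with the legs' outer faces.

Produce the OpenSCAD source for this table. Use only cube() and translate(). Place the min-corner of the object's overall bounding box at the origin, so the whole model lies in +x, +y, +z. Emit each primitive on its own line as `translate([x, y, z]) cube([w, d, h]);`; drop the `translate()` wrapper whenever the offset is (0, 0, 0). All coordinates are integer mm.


translate([0, 0, 679]) cube([1408, 903, 26]);
translate([45, 45, 0]) cube([76, 76, 679]);
translate([1287, 45, 0]) cube([76, 76, 679]);
translate([45, 782, 0]) cube([76, 76, 679]);
translate([1287, 782, 0]) cube([76, 76, 679]);
translate([121, 45, 604]) cube([1166, 76, 75]);
translate([121, 782, 604]) cube([1166, 76, 75]);
translate([45, 121, 604]) cube([76, 661, 75]);
translate([1287, 121, 604]) cube([76, 661, 75]);


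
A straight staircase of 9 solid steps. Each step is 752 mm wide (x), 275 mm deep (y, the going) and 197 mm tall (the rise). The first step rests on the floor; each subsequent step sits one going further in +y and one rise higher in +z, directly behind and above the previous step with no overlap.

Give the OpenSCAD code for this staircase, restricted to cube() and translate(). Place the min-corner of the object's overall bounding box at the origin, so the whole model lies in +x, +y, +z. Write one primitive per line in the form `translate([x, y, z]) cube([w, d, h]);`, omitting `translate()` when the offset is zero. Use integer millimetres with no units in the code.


cube([752, 275, 197]);
translate([0, 275, 197]) cube([752, 275, 197]);
translate([0, 550, 394]) cube([752, 275, 197]);
translate([0, 825, 591]) cube([752, 275, 197]);
translate([0, 1100, 788]) cube([752, 275, 197]);
translate([0, 1375, 985]) cube([752, 275, 197]);
translate([0, 1650, 1182]) cube([752, 275, 197]);
translate([0, 1925, 1379]) cube([752, 275, 197]);
translate([0, 2200, 1576]) cube([752, 275, 197]);


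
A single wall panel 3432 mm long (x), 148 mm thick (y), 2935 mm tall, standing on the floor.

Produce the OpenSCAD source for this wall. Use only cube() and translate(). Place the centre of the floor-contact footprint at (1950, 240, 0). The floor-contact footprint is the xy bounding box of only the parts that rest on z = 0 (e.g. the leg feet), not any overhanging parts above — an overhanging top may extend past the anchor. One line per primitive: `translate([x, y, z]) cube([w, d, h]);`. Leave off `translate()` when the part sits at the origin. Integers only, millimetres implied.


translate([234, 166, 0]) cube([3432, 148, 2935]);


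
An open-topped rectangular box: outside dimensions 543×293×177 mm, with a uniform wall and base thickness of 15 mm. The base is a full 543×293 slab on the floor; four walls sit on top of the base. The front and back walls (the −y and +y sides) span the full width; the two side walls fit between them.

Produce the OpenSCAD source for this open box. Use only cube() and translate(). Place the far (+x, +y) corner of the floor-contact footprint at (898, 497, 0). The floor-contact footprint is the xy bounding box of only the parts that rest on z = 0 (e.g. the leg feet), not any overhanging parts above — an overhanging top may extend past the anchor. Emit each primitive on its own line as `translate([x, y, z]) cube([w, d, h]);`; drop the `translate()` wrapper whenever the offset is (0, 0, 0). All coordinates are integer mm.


translate([355, 204, 0]) cube([543, 293, 15]);
translate([355, 204, 15]) cube([543, 15, 162]);
translate([355, 482, 15]) cube([543, 15, 162]);
translate([355, 219, 15]) cube([15, 263, 162]);
translate([883, 219, 15]) cube([15, 263, 162]);


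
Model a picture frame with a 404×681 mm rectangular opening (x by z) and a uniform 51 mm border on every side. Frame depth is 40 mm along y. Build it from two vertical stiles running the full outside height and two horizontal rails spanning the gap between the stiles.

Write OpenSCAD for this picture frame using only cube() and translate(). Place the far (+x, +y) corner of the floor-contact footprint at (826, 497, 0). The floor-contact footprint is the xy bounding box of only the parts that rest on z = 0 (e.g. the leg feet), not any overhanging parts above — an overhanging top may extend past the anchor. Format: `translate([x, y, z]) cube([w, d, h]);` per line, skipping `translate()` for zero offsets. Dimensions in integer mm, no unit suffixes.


translate([320, 457, 0]) cube([51, 40, 783]);
translate([775, 457, 0]) cube([51, 40, 783]);
translate([371, 457, 0]) cube([404, 40, 51]);
translate([371, 457, 732]) cube([404, 40, 51]);


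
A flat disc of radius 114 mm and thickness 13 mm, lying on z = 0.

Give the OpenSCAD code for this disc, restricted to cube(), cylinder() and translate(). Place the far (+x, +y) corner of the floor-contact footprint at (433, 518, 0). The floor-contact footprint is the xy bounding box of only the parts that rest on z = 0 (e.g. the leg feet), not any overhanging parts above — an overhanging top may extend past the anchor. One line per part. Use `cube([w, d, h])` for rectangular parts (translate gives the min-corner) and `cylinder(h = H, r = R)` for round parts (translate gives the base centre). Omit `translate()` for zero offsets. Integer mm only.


translate([319, 404, 0]) cylinder(h = 13, r = 114);


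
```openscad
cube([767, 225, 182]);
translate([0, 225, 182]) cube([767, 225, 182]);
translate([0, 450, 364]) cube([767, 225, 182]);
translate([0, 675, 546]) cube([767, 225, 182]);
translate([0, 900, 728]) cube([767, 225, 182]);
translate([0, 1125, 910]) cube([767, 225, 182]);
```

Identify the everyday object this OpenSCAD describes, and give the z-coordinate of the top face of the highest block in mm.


A staircase. The total rise is 1092 mm.

6 identical blocks, each offset up and back from the previous — a staircase. Each step is 182 mm tall and there are 6 of them, so the total rise is 6 × 182 = 1092 mm.


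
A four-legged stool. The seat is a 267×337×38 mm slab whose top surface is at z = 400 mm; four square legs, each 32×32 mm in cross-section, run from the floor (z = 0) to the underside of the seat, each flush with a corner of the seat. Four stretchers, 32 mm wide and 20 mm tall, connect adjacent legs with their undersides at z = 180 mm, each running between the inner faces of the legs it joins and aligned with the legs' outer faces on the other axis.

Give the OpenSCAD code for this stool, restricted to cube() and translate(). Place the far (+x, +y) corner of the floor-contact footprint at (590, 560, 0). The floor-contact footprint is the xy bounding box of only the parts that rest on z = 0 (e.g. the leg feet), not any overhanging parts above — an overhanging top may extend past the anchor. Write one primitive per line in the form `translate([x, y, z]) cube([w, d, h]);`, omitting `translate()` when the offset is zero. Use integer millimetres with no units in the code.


translate([323, 223, 362]) cube([267, 337, 38]);
translate([323, 223, 0]) cube([32, 32, 362]);
translate([558, 223, 0]) cube([32, 32, 362]);
translate([323, 528, 0]) cube([32, 32, 362]);
translate([558, 528, 0]) cube([32, 32, 362]);
translate([355, 223, 180]) cube([203, 32, 20]);
translate([355, 528, 180]) cube([203, 32, 20]);
translate([323, 255, 180]) cube([32, 273, 20]);
translate([558, 255, 180]) cube([32, 273, 20]);


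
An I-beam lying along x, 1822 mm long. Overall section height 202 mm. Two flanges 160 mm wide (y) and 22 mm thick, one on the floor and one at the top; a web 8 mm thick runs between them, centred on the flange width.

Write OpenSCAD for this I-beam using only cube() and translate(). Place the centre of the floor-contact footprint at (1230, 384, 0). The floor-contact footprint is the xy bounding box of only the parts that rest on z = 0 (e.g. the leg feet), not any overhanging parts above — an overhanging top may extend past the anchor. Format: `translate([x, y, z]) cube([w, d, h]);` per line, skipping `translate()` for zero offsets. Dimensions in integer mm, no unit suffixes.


translate([319, 304, 0]) cube([1822, 160, 22]);
translate([319, 380, 22]) cube([1822, 8, 158]);
translate([319, 304, 180]) cube([1822, 160, 22]);


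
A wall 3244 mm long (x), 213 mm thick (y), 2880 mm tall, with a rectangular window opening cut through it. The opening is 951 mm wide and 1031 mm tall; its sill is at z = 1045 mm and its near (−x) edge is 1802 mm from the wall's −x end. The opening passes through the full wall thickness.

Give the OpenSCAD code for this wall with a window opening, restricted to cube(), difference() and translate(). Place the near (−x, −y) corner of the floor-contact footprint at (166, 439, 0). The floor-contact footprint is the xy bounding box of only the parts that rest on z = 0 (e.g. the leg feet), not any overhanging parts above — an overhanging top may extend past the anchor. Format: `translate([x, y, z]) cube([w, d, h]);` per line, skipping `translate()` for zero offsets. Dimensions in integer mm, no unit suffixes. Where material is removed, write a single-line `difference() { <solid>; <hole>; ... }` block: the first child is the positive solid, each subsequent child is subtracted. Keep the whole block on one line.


difference() { translate([166, 439, 0]) cube([3244, 213, 2880]); translate([1968, 439, 1045]) cube([951, 213, 1031]); }


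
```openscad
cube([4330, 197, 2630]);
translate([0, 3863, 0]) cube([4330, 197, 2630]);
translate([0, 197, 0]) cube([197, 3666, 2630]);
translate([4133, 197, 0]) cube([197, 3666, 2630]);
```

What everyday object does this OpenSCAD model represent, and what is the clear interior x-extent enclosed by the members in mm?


A house (or room) frame. The interior width is 3936 mm.

Four 2630 mm walls enclosing a rectangle with no floor or roof — a room or house frame. Outside width is 4330 mm and wall thickness is 197 mm, so the interior width is 4330 − 2 × 197 = 3936 mm.


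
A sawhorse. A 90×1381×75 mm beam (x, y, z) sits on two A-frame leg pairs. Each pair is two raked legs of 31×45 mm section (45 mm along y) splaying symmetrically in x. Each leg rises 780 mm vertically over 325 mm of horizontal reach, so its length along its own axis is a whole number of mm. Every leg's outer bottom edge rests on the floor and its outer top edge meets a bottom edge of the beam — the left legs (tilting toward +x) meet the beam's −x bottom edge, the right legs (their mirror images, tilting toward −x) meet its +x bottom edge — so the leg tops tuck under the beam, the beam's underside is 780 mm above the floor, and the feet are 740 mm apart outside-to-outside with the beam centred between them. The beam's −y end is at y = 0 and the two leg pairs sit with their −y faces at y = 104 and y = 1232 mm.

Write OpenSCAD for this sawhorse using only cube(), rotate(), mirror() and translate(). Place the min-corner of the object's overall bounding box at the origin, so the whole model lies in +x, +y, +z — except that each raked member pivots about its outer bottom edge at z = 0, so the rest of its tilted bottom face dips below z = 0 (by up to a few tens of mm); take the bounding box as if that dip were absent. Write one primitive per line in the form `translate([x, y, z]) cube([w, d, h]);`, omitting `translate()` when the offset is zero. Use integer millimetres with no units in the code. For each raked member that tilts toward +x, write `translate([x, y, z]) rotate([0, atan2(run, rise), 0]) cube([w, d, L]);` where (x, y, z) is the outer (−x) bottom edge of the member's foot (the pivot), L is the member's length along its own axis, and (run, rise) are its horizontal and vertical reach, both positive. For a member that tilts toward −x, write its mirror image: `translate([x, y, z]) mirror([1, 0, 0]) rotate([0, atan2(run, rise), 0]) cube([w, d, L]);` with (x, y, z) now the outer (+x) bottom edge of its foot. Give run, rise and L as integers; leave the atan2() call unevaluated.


translate([325, 0, 780]) cube([90, 1381, 75]);
translate([0, 104, 0]) rotate([0, atan2(325, 780), 0]) cube([31, 45, 845]);
translate([740, 104, 0]) mirror([1, 0, 0]) rotate([0, atan2(325, 780), 0]) cube([31, 45, 845]);
translate([0, 1232, 0]) rotate([0, atan2(325, 780), 0]) cube([31, 45, 845]);
translate([740, 1232, 0]) mirror([1, 0, 0]) rotate([0, atan2(325, 780), 0]) cube([31, 45, 845]);


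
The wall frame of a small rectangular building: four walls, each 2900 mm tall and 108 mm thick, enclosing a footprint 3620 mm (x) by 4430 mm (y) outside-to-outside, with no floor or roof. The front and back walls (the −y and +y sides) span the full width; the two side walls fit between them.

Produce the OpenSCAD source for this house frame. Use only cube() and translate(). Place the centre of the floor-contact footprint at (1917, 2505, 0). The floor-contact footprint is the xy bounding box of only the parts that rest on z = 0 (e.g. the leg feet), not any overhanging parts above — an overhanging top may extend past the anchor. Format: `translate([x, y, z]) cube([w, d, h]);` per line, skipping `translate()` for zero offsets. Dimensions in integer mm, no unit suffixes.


translate([107, 290, 0]) cube([3620, 108, 2900]);
translate([107, 4612, 0]) cube([3620, 108, 2900]);
translate([107, 398, 0]) cube([108, 4214, 2900]);
translate([3619, 398, 0]) cube([108, 4214, 2900]);


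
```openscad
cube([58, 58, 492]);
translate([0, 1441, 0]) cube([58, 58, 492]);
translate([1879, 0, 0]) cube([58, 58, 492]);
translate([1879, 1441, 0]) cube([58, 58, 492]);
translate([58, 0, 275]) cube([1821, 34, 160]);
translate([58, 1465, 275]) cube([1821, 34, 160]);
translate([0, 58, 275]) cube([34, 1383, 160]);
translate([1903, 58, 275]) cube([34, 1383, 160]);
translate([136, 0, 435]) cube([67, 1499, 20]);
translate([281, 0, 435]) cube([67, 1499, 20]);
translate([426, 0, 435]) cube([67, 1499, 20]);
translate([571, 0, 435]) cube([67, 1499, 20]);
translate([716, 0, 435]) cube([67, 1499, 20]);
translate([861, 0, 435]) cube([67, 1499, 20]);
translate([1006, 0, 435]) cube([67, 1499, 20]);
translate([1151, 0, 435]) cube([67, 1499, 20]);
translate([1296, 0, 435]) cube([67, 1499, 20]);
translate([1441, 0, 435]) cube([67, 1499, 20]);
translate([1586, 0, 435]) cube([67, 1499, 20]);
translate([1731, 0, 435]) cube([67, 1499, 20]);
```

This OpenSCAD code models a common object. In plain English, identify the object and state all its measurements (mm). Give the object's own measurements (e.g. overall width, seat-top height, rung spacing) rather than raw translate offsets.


A bed frame 1937 mm long (x) by 1499 mm wide (y). Four 58×58 mm corner posts, 492 mm tall, at the corners of the footprint. Four rails of 34 mm thickness and 160 mm height run between adjacent posts with their undersides at z = 275 mm, their outer faces flush with the outside of the frame (the two x-running rails run between the posts' inner faces; the two y-running rails run between the posts' inner faces). 12 slats, each 67 mm wide (x) and 20 mm thick, lie across the top of the two x-running rails, running the full 1499 mm width of the frame in y; along x they sit between the end posts with a 78 mm gap after the −x posts and between neighbouring slats, leaving 81 mm before the +x posts.


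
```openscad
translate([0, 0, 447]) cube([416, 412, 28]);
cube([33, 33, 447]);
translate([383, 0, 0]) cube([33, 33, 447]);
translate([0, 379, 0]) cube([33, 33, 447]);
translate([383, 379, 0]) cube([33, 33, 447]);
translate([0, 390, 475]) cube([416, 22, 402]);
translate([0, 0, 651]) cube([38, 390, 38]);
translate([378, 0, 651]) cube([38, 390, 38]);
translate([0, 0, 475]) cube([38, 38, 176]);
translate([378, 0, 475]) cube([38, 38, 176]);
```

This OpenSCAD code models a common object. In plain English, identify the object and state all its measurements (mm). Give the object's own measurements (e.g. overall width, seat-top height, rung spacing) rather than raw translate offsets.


A chair. The seat is a 416×412×28 mm slab with its top at z = 475 mm, on four 33×33 mm corner legs (flush with the seat edges, standing on z = 0). A flat backrest 22 mm thick, 402 mm tall, spans the full seat width and rises from the seat top along its +y edge, rear face flush with the rear of the seat. Two armrests of 38×38 mm section run along each side from the seat's front edge to the front of the backrest, top faces 214 mm above the seat top and outer faces flush with the seat's x-edges; a 38×38 mm post under the front of each armrest stands on the seat at the front corner.


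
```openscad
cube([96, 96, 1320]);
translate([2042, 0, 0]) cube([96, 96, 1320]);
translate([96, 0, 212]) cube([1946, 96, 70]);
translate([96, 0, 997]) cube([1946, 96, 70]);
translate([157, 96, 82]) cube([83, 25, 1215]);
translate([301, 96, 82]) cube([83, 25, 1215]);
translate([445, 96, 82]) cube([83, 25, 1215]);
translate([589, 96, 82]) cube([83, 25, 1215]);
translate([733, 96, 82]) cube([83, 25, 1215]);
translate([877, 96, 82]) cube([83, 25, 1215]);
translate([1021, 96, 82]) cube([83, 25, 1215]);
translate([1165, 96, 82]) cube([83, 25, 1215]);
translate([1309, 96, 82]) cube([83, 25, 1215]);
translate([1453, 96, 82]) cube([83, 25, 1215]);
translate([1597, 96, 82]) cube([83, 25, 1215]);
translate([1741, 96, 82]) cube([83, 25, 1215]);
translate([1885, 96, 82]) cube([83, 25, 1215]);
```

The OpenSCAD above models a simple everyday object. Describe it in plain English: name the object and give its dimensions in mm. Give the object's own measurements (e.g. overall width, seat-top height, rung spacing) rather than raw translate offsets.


A fence section. Two 96×96 mm posts, 1320 mm tall, stand on the floor with a clear span of 1946 mm between their inner faces. Two horizontal rails of 96×70 mm section span the gap between the posts with their undersides at z = 212 mm and z = 997 mm, flush with the posts' −y face. 13 pickets, each 83 mm wide, 25 mm thick and 1215 mm tall, are fixed to the +y face of the rails with their bottoms at z = 82 mm, spaced across the span with a 61 mm gap after the −x post and between neighbouring pickets, with 74 mm left before the +x post.


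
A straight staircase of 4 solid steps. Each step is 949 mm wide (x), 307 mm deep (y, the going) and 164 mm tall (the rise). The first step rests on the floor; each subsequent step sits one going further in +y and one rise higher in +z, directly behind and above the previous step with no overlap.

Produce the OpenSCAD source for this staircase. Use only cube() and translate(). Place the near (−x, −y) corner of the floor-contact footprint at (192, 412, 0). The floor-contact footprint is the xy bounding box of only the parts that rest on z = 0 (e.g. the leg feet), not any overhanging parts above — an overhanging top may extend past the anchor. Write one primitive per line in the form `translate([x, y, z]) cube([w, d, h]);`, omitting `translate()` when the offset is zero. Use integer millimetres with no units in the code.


translate([192, 412, 0]) cube([949, 307, 164]);
translate([192, 719, 164]) cube([949, 307, 164]);
translate([192, 1026, 328]) cube([949, 307, 164]);
translate([192, 1333, 492]) cube([949, 307, 164]);


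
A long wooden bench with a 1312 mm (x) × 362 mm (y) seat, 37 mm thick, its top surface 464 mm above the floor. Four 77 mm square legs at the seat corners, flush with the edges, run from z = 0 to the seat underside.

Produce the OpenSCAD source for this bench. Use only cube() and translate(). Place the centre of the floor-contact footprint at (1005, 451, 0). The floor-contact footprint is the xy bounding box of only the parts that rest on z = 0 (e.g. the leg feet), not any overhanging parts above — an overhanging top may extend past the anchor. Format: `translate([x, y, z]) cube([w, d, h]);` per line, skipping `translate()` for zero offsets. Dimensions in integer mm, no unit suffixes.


// leg_h = 464 − 37 = 427
translate([349, 270, 427]) cube([1312, 362, 37]);
translate([349, 270, 0]) cube([77, 77, 427]);
translate([349, 555, 0]) cube([77, 77, 427]);
translate([1584, 270, 0]) cube([77, 77, 427]);
translate([1584, 555, 0]) cube([77, 77, 427]);


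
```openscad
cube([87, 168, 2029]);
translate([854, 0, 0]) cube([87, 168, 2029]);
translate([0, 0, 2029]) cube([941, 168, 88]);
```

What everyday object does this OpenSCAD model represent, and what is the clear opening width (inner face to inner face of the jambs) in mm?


A door frame. The clear opening width is 767 mm.

Two 2029 mm tall posts with a header on top — a door frame. The left jamb is 87 mm wide at x = 0; the right jamb starts at x = 854. The clear opening is 854 − 87 = 767 mm.


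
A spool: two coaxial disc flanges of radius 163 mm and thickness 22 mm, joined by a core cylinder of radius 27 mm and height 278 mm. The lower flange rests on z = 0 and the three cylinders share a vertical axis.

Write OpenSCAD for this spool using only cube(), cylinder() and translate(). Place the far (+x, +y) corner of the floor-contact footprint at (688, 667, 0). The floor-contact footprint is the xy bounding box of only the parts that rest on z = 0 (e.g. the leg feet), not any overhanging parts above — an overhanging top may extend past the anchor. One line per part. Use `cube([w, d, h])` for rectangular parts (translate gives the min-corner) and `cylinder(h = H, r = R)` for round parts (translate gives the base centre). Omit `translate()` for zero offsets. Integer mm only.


translate([525, 504, 0]) cylinder(h = 22, r = 163);
translate([525, 504, 22]) cylinder(h = 278, r = 27);
translate([525, 504, 300]) cylinder(h = 22, r = 163);


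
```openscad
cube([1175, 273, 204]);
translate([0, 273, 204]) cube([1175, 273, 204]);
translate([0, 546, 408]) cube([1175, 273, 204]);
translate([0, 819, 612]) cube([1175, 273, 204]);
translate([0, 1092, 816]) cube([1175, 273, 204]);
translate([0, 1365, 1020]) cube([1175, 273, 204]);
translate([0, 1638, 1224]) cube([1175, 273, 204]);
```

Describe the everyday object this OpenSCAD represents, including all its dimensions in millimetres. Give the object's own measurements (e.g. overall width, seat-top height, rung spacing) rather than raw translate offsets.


A straight staircase of 7 solid steps. Each step is 1175 mm wide (x), 273 mm deep (y, the going) and 204 mm tall (the rise). The first step rests on the floor; each subsequent step sits one going further in +y and one rise higher in +z, directly behind and above the previous step with no overlap.


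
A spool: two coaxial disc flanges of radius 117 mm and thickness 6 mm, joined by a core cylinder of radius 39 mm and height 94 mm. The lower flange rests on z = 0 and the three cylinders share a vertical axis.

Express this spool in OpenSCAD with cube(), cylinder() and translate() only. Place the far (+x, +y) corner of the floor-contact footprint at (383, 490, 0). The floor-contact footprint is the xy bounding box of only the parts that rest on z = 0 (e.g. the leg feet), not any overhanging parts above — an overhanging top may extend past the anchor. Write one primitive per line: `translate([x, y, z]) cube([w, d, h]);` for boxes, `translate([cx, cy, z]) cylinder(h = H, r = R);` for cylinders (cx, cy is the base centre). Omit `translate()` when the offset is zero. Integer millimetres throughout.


translate([266, 373, 0]) cylinder(h = 6, r = 117);
translate([266, 373, 6]) cylinder(h = 94, r = 39);
translate([266, 373, 100]) cylinder(h = 6, r = 117);


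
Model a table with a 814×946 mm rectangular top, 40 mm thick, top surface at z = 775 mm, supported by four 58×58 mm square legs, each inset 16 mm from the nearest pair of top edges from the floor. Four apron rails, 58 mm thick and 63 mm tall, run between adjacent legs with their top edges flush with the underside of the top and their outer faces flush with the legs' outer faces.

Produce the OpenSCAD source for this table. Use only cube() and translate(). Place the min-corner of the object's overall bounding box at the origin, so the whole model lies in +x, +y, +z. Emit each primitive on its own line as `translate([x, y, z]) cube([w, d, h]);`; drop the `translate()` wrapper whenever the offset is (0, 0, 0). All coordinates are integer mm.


translate([0, 0, 735]) cube([814, 946, 40]);
translate([16, 16, 0]) cube([58, 58, 735]);
translate([740, 16, 0]) cube([58, 58, 735]);
translate([16, 872, 0]) cube([58, 58, 735]);
translate([740, 872, 0]) cube([58, 58, 735]);
translate([74, 16, 672]) cube([666, 58, 63]);
translate([74, 872, 672]) cube([666, 58, 63]);
translate([16, 74, 672]) cube([58, 798, 63]);
translate([740, 74, 672]) cube([58, 798, 63]);


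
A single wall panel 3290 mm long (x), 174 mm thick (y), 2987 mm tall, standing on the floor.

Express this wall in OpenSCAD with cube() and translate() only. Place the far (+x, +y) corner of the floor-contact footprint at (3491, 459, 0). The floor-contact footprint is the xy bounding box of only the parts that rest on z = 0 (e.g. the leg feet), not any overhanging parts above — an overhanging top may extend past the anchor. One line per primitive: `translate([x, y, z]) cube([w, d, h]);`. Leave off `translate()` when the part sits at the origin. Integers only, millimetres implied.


translate([201, 285, 0]) cube([3290, 174, 2987]);


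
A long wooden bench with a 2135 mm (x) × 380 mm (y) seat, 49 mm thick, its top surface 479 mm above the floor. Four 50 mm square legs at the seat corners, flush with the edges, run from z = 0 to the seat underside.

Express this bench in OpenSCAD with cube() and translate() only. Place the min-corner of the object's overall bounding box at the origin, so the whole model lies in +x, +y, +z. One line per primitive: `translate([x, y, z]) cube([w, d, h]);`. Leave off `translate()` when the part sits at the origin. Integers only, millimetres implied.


translate([0, 0, 430]) cube([2135, 380, 49]);
cube([50, 50, 430]);
translate([0, 330, 0]) cube([50, 50, 430]);
translate([2085, 0, 0]) cube([50, 50, 430]);
translate([2085, 330, 0]) cube([50, 50, 430]);


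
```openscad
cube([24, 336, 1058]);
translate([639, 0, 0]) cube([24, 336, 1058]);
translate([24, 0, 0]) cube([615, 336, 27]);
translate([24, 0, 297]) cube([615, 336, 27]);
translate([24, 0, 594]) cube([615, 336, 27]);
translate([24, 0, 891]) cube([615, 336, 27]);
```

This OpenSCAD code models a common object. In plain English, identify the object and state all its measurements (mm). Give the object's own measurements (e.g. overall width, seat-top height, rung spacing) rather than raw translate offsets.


An open bookshelf. Two side panels, each 24 mm thick, 336 mm deep and 1058 mm tall, stand 663 mm apart (outside-to-outside). Between them sit 4 shelves, each 27 mm thick and 336 mm deep, spanning the full gap between the sides. The bottom shelf rests on the floor (its underside at z = 0) and the clear gap between one shelf's top and the next shelf's underside is 270 mm.


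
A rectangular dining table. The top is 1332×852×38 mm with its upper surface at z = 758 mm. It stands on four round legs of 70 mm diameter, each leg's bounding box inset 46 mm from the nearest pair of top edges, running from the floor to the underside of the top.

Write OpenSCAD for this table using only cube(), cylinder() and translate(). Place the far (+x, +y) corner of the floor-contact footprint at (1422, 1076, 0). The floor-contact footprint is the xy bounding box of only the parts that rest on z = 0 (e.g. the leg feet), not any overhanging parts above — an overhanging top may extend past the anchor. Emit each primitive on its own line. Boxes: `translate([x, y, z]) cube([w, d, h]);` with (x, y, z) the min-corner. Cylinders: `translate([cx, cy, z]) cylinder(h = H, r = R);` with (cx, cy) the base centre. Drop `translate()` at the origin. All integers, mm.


translate([136, 270, 720]) cube([1332, 852, 38]);
translate([217, 351, 0]) cylinder(h = 720, r = 35);
translate([1387, 351, 0]) cylinder(h = 720, r = 35);
translate([217, 1041, 0]) cylinder(h = 720, r = 35);
translate([1387, 1041, 0]) cylinder(h = 720, r = 35);


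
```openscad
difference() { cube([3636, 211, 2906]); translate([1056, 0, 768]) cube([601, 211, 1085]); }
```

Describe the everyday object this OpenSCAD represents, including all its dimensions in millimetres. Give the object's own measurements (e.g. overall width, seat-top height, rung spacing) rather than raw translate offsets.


A wall 3636 mm long (x), 211 mm thick (y), 2906 mm tall, with a rectangular window opening cut through it. The opening is 601 mm wide and 1085 mm tall; its sill is at z = 768 mm and its near (−x) edge is 1056 mm from the wall's −x end. The opening passes through the full wall thickness.


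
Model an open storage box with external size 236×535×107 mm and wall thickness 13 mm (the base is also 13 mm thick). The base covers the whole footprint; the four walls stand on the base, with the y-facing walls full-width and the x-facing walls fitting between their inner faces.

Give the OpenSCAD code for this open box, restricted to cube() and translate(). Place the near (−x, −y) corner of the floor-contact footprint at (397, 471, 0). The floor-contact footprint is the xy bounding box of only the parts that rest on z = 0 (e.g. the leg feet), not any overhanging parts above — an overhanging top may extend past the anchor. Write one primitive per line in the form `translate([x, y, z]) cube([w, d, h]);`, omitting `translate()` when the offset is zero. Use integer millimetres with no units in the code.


translate([397, 471, 0]) cube([236, 535, 13]);
translate([397, 471, 13]) cube([236, 13, 94]);
translate([397, 993, 13]) cube([236, 13, 94]);
translate([397, 484, 13]) cube([13, 509, 94]);
translate([620, 484, 13]) cube([13, 509, 94]);


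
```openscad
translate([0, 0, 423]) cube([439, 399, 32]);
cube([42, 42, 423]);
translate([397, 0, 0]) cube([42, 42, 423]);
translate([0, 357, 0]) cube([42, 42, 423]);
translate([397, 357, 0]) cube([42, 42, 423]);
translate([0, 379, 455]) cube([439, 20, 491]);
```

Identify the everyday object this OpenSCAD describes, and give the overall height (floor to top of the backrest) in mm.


A chair. The overall height is 946 mm.

A slab on four corner posts with a tall panel at the back — a chair. The seat slab sits at z = 423 with thickness 32, and the 491 mm backrest starts at the seat top, so the overall height is 423 + 32 + 491 = 946 mm.


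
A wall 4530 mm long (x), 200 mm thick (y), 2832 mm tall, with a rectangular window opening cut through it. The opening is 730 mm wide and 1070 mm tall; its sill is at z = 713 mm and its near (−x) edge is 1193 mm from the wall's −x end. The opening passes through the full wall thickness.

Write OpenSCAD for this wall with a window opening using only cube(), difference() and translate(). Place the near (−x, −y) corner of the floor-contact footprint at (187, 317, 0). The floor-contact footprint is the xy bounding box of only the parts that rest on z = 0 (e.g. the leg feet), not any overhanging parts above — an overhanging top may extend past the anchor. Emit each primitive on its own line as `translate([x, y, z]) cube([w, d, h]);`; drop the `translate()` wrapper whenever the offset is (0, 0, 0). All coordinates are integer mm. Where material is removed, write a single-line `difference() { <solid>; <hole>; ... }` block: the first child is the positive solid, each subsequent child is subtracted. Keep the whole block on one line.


difference() { translate([187, 317, 0]) cube([4530, 200, 2832]); translate([1380, 317, 713]) cube([730, 200, 1070]); }
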